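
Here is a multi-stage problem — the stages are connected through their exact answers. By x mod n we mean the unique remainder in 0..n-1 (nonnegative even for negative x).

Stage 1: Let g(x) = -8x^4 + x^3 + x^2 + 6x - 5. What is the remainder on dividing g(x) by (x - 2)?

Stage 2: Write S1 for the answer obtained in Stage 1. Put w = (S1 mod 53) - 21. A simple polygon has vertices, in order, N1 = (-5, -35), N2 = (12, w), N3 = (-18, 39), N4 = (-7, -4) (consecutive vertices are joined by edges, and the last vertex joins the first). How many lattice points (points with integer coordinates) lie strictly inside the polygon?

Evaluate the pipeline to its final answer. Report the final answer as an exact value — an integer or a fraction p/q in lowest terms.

Stage 1: remainder = value at the root: -8*(2)^4 + 1*(2)^3 + 1*(2)^2 + 6*(2)^1 - 5 = (-128) + (8) + (4) + (12) + (-5) = -109; answer -109
Stage 2: S1 = -109; w = 29; cross terms: (-5*29 - 12*-35)=275, (12*39 - -18*29)=990, (-18*-4 - -7*39)=345, (-7*-35 - -5*-4)=225; twice the area = |1835| = 1835; area = 1835/2; boundary points = 1 + 10 + 1 + 1 = 13; strictly interior points = area - boundary/2 + 1 = 912; answer 912

912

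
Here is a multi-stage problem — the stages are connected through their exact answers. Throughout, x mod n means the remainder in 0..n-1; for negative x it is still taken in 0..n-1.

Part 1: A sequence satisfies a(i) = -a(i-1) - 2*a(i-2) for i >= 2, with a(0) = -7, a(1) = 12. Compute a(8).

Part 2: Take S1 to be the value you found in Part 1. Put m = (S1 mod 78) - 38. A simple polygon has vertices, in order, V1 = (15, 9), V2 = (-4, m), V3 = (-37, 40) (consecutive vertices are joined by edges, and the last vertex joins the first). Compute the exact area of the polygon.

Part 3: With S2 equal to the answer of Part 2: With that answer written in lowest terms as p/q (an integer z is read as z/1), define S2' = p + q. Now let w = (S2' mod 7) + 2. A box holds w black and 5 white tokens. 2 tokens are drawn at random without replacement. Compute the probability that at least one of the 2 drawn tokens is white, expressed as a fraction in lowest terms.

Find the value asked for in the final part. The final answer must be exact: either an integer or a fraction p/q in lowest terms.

8/11

Part 1: a(2) = -1*(12) - 2*(-7) = 2; iterating: a(2)=2, a(3)=-26, a(4)=22, a(5)=30, a(6)=-74, a(7)=14, a(8)=134; answer 134
Part 2: S1 = 134; m = 18; cross terms: (15*18 - -4*9)=306, (-4*40 - -37*18)=506, (-37*9 - 15*40)=-933; twice the area = |-121| = 121; area = 121/2; answer 121/2
Part 3: S2 = 121/2; threaded value p + q = 123; w = 6; total draws C(11,2) = 55; complement C(6,2) = 15; favorable 55 - 15 = 40; P = 8/11; answer 8/11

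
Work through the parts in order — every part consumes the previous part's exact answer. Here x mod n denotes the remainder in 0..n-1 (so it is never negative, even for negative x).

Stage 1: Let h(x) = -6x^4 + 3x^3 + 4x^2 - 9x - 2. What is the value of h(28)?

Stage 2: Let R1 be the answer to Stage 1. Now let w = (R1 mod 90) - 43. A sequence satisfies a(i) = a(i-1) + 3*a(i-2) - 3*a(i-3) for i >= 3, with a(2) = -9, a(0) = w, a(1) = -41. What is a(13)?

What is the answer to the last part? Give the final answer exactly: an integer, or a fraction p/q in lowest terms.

Stage 1: -6*(28)^4 + 3*(28)^3 + 4*(28)^2 - 9*(28)^1 - 2 = (-3687936) + (65856) + (3136) + (-252) + (-2) = -3619198; answer -3619198
Stage 2: R1 = -3619198; w = 19; a(3) = 1*(-9) + 3*(-41) - 3*(19) = -189; iterating: a(3)=-189, a(4)=-93, a(5)=-633, a(6)=-345, a(7)=-1965, a(8)=-1101, a(9)=-5961, a(10)=-3369, a(11)=-17949, a(12)=-10173, a(13)=-53913; answer -53913

-53913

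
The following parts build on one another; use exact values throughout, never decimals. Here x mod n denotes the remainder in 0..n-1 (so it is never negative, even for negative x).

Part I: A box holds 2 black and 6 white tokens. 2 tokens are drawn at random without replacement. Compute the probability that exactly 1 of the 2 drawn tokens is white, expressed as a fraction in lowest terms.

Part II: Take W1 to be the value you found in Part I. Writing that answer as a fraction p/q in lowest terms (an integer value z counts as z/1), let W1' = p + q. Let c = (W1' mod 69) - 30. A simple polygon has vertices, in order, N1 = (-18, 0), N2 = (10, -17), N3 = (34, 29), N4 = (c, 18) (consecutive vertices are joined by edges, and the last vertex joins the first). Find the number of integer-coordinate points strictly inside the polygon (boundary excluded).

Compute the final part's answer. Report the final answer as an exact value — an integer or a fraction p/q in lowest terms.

Part I: total draws C(8,2) = 28; favorable C(6,1)*C(2,1) = 12; P = 3/7; answer 3/7
Part II: W1 = 3/7; threaded value p + q = 10; c = -20; cross terms: (-18*-17 - 10*0)=306, (10*29 - 34*-17)=868, (34*18 - -20*29)=1192, (-20*0 - -18*18)=324; twice the area = |2690| = 2690; area = 1345; boundary points = 1 + 2 + 1 + 2 = 6; strictly interior points = area - boundary/2 + 1 = 1343; answer 1343

1343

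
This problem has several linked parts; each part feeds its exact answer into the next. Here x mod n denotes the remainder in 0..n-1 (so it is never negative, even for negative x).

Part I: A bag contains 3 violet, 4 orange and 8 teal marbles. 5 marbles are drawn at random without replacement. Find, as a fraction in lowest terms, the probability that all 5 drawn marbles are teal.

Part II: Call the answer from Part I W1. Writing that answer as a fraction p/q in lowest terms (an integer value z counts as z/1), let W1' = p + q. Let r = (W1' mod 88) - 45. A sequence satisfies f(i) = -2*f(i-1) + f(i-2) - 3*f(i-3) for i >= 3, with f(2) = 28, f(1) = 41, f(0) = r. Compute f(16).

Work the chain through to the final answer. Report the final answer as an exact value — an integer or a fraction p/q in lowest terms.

41907380

Part I: total draws C(15,5) = 3003; favorable C(8,5) = 56; P = 8/429; answer 8/429
Part II: W1 = 8/429; threaded value p + q = 437; r = 40; f(3) = -2*(28) + 1*(41) - 3*(40) = -135; iterating: f(3)=-135, f(4)=175, f(5)=-569, f(6)=1718, f(7)=-4530, f(8)=12485, f(9)=-34654, f(10)=95383, f(11)=-262875, f(12)=725095, f(13)=-1999214, f(14)=5512148, f(15)=-15198795, f(16)=41907380; answer 41907380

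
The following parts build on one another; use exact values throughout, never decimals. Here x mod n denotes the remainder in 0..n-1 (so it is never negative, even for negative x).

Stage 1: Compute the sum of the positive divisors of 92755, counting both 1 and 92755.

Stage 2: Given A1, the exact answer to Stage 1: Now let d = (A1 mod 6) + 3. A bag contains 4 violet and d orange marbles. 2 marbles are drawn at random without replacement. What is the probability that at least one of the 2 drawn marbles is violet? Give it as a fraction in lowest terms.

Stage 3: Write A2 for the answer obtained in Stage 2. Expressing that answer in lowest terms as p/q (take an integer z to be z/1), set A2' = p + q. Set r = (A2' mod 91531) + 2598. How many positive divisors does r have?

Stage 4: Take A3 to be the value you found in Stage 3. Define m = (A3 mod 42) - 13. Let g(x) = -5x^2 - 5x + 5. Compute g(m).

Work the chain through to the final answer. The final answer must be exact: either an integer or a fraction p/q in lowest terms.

-355

Stage 1: 92755 = 5 * 13 * 1427; sigma = (1 + 5) * (1 + 13) * (1 + 1427) = 6 * 14 * 1428 = 119952; answer 119952
Stage 2: A1 = 119952; d = 3; total draws C(7,2) = 21; complement C(3,2) = 3; favorable 21 - 3 = 18; P = 6/7; answer 6/7
Stage 3: A2 = 6/7; threaded value p + q = 13; r = 2611; 2611 = 7 * 373; number of divisors = (1+1) * (1+1) = 4; answer 4
Stage 4: A3 = 4; m = -9; -5*(-9)^2 - 5*(-9)^1 + 5 = (-405) + (45) + (5) = -355; answer -355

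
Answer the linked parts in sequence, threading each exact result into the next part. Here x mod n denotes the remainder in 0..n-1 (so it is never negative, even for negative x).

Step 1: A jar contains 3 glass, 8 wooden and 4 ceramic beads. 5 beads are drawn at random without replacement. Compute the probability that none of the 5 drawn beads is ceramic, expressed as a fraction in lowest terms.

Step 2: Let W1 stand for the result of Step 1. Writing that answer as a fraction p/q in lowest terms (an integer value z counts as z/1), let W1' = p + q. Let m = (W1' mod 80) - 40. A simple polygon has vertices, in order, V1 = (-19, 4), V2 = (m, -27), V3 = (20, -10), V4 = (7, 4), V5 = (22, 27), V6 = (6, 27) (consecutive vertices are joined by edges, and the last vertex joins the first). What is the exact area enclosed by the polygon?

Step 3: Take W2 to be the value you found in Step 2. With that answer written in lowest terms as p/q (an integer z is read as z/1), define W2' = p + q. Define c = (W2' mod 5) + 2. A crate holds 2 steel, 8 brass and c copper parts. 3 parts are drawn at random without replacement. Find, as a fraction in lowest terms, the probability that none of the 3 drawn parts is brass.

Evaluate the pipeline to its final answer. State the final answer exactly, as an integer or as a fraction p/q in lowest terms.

1/55

Step 1: total draws C(15,5) = 3003; favorable C(11,5) = 462; P = 2/13; answer 2/13
Step 2: W1 = 2/13; threaded value p + q = 15; m = -25; cross terms: (-19*-27 - -25*4)=613, (-25*-10 - 20*-27)=790, (20*4 - 7*-10)=150, (7*27 - 22*4)=101, (22*27 - 6*27)=432, (6*4 - -19*27)=537; twice the area = |2623| = 2623; area = 2623/2; answer 2623/2
Step 3: W2 = 2623/2; threaded value p + q = 2625; c = 2; total draws C(12,3) = 220; favorable C(4,3) = 4; P = 1/55; answer 1/55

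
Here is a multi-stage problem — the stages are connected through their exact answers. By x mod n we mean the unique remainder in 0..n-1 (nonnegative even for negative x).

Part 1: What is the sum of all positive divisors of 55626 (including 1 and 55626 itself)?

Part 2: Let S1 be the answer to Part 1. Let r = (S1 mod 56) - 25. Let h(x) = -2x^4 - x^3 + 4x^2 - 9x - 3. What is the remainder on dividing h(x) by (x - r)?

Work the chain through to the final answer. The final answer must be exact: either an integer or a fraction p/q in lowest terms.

-103863

Part 1: 55626 = 2 * 3 * 73 * 127; sigma = (1 + 2) * (1 + 3) * (1 + 73) * (1 + 127) = 3 * 4 * 74 * 128 = 113664; answer 113664
Part 2: S1 = 113664; r = 15; remainder = value at the root: -2*(15)^4 - 1*(15)^3 + 4*(15)^2 - 9*(15)^1 - 3 = (-101250) + (-3375) + (900) + (-135) + (-3) = -103863; answer -103863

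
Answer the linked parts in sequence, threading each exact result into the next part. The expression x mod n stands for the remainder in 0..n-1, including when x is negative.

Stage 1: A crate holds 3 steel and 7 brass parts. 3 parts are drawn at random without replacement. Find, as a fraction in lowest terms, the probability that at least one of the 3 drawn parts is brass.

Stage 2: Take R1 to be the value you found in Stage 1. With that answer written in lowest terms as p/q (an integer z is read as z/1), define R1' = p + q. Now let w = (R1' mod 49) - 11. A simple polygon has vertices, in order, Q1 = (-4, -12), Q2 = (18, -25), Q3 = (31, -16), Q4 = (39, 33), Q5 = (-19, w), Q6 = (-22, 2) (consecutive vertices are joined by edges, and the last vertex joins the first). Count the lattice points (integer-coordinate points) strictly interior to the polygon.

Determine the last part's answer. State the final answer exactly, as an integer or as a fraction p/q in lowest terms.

Stage 1: total draws C(10,3) = 120; complement C(3,3) = 1; favorable 120 - 1 = 119; P = 119/120; answer 119/120
Stage 2: R1 = 119/120; threaded value p + q = 239; w = 32; cross terms: (-4*-25 - 18*-12)=316, (18*-16 - 31*-25)=487, (31*33 - 39*-16)=1647, (39*32 - -19*33)=1875, (-19*2 - -22*32)=666, (-22*-12 - -4*2)=272; twice the area = |5263| = 5263; area = 5263/2; boundary points = 1 + 1 + 1 + 1 + 3 + 2 = 9; strictly interior points = area - boundary/2 + 1 = 2628; answer 2628

2628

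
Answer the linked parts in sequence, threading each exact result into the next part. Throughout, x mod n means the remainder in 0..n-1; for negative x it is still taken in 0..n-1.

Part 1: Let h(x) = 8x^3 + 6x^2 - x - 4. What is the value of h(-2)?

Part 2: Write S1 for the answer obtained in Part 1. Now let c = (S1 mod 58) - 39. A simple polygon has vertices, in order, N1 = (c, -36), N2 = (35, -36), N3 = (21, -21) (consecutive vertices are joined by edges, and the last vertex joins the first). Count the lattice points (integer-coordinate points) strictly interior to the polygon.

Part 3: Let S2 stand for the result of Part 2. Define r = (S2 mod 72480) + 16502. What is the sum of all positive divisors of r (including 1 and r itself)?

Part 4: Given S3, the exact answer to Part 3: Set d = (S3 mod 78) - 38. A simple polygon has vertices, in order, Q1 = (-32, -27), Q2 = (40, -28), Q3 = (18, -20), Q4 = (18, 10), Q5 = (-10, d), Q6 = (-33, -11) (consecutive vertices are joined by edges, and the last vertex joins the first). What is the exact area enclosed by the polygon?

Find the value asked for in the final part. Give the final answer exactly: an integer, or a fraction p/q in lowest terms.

Part 1: 8*(-2)^3 + 6*(-2)^2 - 1*(-2)^1 - 4 = (-64) + (24) + (2) + (-4) = -42; answer -42
Part 2: S1 = -42; c = -23; cross terms: (-23*-36 - 35*-36)=2088, (35*-21 - 21*-36)=21, (21*-36 - -23*-21)=-1239; twice the area = |870| = 870; area = 435; boundary points = 58 + 1 + 1 = 60; strictly interior points = area - boundary/2 + 1 = 406; answer 406
Part 3: S2 = 406; r = 16908; 16908 = 2^2 * 3 * 1409; sigma = (1 + 2 + 4) * (1 + 3) * (1 + 1409) = 7 * 4 * 1410 = 39480; answer 39480
Part 4: S3 = 39480; d = -26; cross terms: (-32*-28 - 40*-27)=1976, (40*-20 - 18*-28)=-296, (18*10 - 18*-20)=540, (18*-26 - -10*10)=-368, (-10*-11 - -33*-26)=-748, (-33*-27 - -32*-11)=539; twice the area = |1643| = 1643; area = 1643/2; answer 1643/2

1643/2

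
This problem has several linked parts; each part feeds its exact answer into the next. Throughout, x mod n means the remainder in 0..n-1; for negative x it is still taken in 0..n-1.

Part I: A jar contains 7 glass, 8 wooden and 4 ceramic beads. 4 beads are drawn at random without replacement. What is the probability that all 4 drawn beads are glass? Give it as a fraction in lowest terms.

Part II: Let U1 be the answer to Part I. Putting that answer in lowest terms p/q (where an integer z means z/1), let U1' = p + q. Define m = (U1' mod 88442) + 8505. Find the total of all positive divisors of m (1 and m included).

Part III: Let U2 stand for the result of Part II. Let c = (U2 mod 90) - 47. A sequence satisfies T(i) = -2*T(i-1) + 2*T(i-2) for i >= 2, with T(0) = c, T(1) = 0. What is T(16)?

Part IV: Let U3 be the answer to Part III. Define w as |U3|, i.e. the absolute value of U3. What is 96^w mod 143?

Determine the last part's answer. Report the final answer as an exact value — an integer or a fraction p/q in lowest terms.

Part I: total draws C(19,4) = 3876; favorable C(7,4) = 35; P = 35/3876; answer 35/3876
Part II: U1 = 35/3876; threaded value p + q = 3911; m = 12416; 12416 = 2^7 * 97; sigma = (1 + 2 + 4 + 8 + 16 + 32 + 64 + 128) * (1 + 97) = 255 * 98 = 24990; answer 24990
Part III: U2 = 24990; c = 13; T(2) = -2*(0) + 2*(13) = 26; iterating: T(2)=26, T(3)=-52, T(4)=156, T(5)=-416, T(6)=1144, T(7)=-3120, T(8)=8528, T(9)=-23296, T(10)=63648, T(11)=-173888, T(12)=475072, T(13)=-1297920, T(14)=3545984, T(15)=-9687808, T(16)=26467584; answer 26467584
Part IV: U3 = 26467584; w = 26467584; squarings mod 143: 96^1=96, 96^2=64, 96^4=92, 96^8=27, 96^16=14, 96^32=53, 96^64=92, 96^128=27, 96^256=14, 96^512=53, 96^1024=92, 96^2048=27, 96^4096=14, 96^8192=53, 96^16384=92, 96^32768=27, 96^65536=14, 96^131072=53, 96^262144=92, 96^524288=27, 96^1048576=14, 96^2097152=53, 96^4194304=92, 96^8388608=27, 96^16777216=14; 96^26467584 = 96^256 * 96^1024 * 96^2048 * 96^4096 * 96^16384 * 96^32768 * 96^65536 * 96^131072 * 96^1048576 * 96^8388608 * 96^16777216 = 92 (mod 143); answer 92

92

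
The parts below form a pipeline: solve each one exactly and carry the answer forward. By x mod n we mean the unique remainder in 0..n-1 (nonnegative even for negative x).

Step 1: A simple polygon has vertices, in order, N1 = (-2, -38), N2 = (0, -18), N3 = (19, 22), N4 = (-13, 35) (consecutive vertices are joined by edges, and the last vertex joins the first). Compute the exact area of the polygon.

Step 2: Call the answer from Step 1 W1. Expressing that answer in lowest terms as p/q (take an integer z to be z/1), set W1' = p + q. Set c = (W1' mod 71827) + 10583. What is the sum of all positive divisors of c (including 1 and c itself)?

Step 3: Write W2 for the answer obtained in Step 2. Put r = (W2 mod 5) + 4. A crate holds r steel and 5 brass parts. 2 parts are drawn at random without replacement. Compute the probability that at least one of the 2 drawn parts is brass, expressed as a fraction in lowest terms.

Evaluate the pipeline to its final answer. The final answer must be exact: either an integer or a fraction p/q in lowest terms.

Step 1: cross terms: (-2*-18 - 0*-38)=36, (0*22 - 19*-18)=342, (19*35 - -13*22)=951, (-13*-38 - -2*35)=564; twice the area = |1893| = 1893; area = 1893/2; answer 1893/2
Step 2: W1 = 1893/2; threaded value p + q = 1895; c = 12478; 12478 = 2 * 17 * 367; sigma = (1 + 2) * (1 + 17) * (1 + 367) = 3 * 18 * 368 = 19872; answer 19872
Step 3: W2 = 19872; r = 6; total draws C(11,2) = 55; complement C(6,2) = 15; favorable 55 - 15 = 40; P = 8/11; answer 8/11

8/11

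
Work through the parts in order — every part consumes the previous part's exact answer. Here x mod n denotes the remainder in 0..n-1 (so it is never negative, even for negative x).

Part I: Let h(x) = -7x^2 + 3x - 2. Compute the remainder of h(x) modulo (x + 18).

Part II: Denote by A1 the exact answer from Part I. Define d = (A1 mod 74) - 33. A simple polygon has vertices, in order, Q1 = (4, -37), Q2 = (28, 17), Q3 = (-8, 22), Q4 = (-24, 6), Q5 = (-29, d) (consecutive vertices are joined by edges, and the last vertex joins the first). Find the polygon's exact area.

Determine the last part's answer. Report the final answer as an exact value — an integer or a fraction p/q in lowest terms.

Part I: remainder = value at the root: -7*(-18)^2 + 3*(-18)^1 - 2 = (-2268) + (-54) + (-2) = -2324; answer -2324
Part II: A1 = -2324; d = 11; cross terms: (4*17 - 28*-37)=1104, (28*22 - -8*17)=752, (-8*6 - -24*22)=480, (-24*11 - -29*6)=-90, (-29*-37 - 4*11)=1029; twice the area = |3275| = 3275; area = 3275/2; answer 3275/2

3275/2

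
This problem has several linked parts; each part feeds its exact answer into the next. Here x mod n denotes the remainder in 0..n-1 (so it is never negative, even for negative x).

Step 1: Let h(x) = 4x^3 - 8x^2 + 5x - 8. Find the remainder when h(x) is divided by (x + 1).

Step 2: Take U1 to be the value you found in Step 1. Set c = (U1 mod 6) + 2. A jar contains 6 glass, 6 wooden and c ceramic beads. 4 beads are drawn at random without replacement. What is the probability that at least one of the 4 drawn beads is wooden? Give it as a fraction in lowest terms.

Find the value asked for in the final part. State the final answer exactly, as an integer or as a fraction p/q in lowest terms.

Step 1: remainder = value at the root: 4*(-1)^3 - 8*(-1)^2 + 5*(-1)^1 - 8 = (-4) + (-8) + (-5) + (-8) = -25; answer -25
Step 2: U1 = -25; c = 7; total draws C(19,4) = 3876; complement C(13,4) = 715; favorable 3876 - 715 = 3161; P = 3161/3876; answer 3161/3876

3161/3876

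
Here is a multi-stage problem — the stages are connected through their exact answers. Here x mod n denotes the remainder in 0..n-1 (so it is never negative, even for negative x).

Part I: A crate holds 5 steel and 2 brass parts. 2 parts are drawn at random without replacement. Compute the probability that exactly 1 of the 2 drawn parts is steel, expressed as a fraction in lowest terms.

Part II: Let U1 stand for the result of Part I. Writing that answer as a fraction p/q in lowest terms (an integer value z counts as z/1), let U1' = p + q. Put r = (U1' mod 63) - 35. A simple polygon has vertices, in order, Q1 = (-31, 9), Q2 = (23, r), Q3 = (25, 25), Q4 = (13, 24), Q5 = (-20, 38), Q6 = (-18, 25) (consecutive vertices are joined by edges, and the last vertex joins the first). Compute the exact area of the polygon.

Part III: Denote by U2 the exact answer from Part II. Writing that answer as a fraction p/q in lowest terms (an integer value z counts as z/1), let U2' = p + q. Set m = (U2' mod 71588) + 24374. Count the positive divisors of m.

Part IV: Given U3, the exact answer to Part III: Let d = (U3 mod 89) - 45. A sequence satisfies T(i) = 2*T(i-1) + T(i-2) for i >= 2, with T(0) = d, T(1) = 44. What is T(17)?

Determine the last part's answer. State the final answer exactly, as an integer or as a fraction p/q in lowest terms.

32593532

Part I: total draws C(7,2) = 21; favorable C(5,1)*C(2,1) = 10; P = 10/21; answer 10/21
Part II: U1 = 10/21; threaded value p + q = 31; r = -4; cross terms: (-31*-4 - 23*9)=-83, (23*25 - 25*-4)=675, (25*24 - 13*25)=275, (13*38 - -20*24)=974, (-20*25 - -18*38)=184, (-18*9 - -31*25)=613; twice the area = |2638| = 2638; area = 1319; answer 1319
Part III: U2 = 1319; threaded value p + q = 1320; m = 25694; 25694 = 2 * 29 * 443; number of divisors = (1+1) * (1+1) * (1+1) = 8; answer 8
Part IV: U3 = 8; d = -37; T(2) = 2*(44) + 1*(-37) = 51; iterating: T(2)=51, T(3)=146, T(4)=343, T(5)=832, T(6)=2007, T(7)=4846, T(8)=11699, T(9)=28244, T(10)=68187, T(11)=164618, T(12)=397423, T(13)=959464, T(14)=2316351, T(15)=5592166, T(16)=13500683, T(17)=32593532; answer 32593532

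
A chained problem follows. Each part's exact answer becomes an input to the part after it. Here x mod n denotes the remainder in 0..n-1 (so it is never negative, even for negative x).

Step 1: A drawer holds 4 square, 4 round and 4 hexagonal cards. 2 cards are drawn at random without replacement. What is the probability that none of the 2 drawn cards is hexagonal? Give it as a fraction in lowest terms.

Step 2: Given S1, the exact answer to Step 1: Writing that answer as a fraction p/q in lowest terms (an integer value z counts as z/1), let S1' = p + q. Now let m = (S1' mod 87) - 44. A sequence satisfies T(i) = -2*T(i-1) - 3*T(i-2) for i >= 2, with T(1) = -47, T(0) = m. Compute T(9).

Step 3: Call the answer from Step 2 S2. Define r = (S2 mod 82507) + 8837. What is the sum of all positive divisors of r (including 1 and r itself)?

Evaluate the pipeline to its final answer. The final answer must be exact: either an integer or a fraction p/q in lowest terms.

107136

Step 1: total draws C(12,2) = 66; favorable C(8,2) = 28; P = 14/33; answer 14/33
Step 2: S1 = 14/33; threaded value p + q = 47; m = 3; T(2) = -2*(-47) - 3*(3) = 85; iterating: T(2)=85, T(3)=-29, T(4)=-197, T(5)=481, T(6)=-371, T(7)=-701, T(8)=2515, T(9)=-2927; answer -2927
Step 3: S2 = -2927; r = 88417; 88417 = 7 * 17 * 743; sigma = (1 + 7) * (1 + 17) * (1 + 743) = 8 * 18 * 744 = 107136; answer 107136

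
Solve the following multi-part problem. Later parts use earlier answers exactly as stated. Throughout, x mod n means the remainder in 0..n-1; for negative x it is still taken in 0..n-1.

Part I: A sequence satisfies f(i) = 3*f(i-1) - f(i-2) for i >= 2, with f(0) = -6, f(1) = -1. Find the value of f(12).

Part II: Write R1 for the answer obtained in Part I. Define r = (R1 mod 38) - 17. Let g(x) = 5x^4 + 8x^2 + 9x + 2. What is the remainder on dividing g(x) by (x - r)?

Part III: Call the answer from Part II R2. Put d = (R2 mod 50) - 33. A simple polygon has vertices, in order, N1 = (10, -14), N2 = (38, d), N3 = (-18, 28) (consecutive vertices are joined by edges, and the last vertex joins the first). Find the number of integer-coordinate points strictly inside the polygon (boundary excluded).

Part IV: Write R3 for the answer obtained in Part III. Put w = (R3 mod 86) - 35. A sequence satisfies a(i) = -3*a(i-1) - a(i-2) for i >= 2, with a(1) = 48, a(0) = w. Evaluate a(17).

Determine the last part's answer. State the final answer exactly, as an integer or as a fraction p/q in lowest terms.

Part I: f(2) = 3*(-1) - 1*(-6) = 3; iterating: f(2)=3, f(3)=10, f(4)=27, f(5)=71, f(6)=186, f(7)=487, f(8)=1275, f(9)=3338, f(10)=8739, f(11)=22879, f(12)=59898; answer 59898
Part II: R1 = 59898; r = -7; remainder = value at the root: 5*(-7)^4 + 8*(-7)^2 + 9*(-7)^1 + 2 = (12005) + (392) + (-63) + (2) = 12336; answer 12336
Part III: R2 = 12336; d = 3; cross terms: (10*3 - 38*-14)=562, (38*28 - -18*3)=1118, (-18*-14 - 10*28)=-28; twice the area = |1652| = 1652; area = 826; boundary points = 1 + 1 + 14 = 16; strictly interior points = area - boundary/2 + 1 = 819; answer 819
Part IV: R3 = 819; w = 10; a(2) = -3*(48) - 1*(10) = -154; iterating: a(2)=-154, a(3)=414, a(4)=-1088, a(5)=2850, a(6)=-7462, a(7)=19536, a(8)=-51146, a(9)=133902, a(10)=-350560, a(11)=917778, a(12)=-2402774, a(13)=6290544, a(14)=-16468858, a(15)=43116030, a(16)=-112879232, a(17)=295521666; answer 295521666

295521666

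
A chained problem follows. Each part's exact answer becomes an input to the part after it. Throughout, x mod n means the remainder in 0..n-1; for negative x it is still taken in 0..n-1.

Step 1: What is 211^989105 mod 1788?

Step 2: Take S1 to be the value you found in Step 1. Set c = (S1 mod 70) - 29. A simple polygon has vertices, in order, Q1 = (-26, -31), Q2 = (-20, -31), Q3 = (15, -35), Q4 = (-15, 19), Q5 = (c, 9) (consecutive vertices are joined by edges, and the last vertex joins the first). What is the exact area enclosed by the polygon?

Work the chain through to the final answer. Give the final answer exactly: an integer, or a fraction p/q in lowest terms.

Step 1: squarings mod 1788: 211^1=211, 211^2=1609, 211^4=1645, 211^8=781, 211^16=253, 211^32=1429, 211^64=145, 211^128=1357, 211^256=1597, 211^512=721, 211^1024=1321, 211^2048=1741, 211^4096=421, 211^8192=229, 211^16384=589, 211^32768=49, 211^65536=613, 211^131072=289, 211^262144=1273, 211^524288=601; 211^989105 = 211^1 * 211^16 * 211^32 * 211^128 * 211^256 * 211^512 * 211^1024 * 211^4096 * 211^65536 * 211^131072 * 211^262144 * 211^524288 = 991 (mod 1788); answer 991
Step 2: S1 = 991; c = -18; cross terms: (-26*-31 - -20*-31)=186, (-20*-35 - 15*-31)=1165, (15*19 - -15*-35)=-240, (-15*9 - -18*19)=207, (-18*-31 - -26*9)=792; twice the area = |2110| = 2110; area = 1055; answer 1055

1055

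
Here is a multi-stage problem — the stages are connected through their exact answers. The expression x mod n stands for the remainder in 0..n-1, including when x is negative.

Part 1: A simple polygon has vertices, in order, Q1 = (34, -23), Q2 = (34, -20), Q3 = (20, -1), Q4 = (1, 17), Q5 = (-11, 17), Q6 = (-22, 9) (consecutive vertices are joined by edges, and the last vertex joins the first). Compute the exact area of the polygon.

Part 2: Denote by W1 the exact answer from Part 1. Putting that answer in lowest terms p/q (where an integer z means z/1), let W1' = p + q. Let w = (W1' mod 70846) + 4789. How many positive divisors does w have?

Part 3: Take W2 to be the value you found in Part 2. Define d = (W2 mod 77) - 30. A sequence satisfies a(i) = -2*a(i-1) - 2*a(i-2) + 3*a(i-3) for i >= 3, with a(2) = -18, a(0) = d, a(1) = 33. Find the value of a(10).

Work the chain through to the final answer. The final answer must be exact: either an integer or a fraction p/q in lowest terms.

2295

Part 1: cross terms: (34*-20 - 34*-23)=102, (34*-1 - 20*-20)=366, (20*17 - 1*-1)=341, (1*17 - -11*17)=204, (-11*9 - -22*17)=275, (-22*-23 - 34*9)=200; twice the area = |1488| = 1488; area = 744; answer 744
Part 2: W1 = 744; threaded value p + q = 745; w = 5534; 5534 = 2 * 2767; number of divisors = (1+1) * (1+1) = 4; answer 4
Part 3: W2 = 4; d = -26; a(3) = -2*(-18) - 2*(33) + 3*(-26) = -108; iterating: a(3)=-108, a(4)=351, a(5)=-540, a(6)=54, a(7)=2025, a(8)=-5778, a(9)=7668, a(10)=2295; answer 2295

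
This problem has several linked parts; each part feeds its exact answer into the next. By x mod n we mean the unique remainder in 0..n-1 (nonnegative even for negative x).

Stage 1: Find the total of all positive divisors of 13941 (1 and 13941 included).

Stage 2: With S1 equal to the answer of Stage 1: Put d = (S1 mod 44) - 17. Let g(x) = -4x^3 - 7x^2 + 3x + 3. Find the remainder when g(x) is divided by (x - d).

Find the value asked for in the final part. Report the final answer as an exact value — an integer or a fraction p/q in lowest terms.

Stage 1: 13941 = 3^2 * 1549; sigma = (1 + 3 + 9) * (1 + 1549) = 13 * 1550 = 20150; answer 20150
Stage 2: S1 = 20150; d = 25; remainder = value at the root: -4*(25)^3 - 7*(25)^2 + 3*(25)^1 + 3 = (-62500) + (-4375) + (75) + (3) = -66797; answer -66797

-66797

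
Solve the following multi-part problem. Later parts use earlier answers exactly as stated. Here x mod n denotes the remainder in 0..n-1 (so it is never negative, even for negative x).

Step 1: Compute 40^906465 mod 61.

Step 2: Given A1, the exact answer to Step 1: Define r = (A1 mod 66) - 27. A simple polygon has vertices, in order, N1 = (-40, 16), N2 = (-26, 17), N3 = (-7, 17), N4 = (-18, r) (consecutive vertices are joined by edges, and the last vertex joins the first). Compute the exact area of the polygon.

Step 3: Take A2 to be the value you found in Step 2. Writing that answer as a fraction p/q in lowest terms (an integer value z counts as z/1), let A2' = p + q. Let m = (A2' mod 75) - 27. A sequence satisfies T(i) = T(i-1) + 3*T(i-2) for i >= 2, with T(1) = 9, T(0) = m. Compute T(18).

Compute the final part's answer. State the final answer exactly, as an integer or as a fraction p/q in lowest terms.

1087362

Step 1: squarings mod 61: 40^1=40, 40^2=14, 40^4=13, 40^8=47, 40^16=13, 40^32=47, 40^64=13, 40^128=47, 40^256=13, 40^512=47, 40^1024=13, 40^2048=47, 40^4096=13, 40^8192=47, 40^16384=13, 40^32768=47, 40^65536=13, 40^131072=47, 40^262144=13, 40^524288=47; 40^906465 = 40^1 * 40^32 * 40^64 * 40^128 * 40^1024 * 40^4096 * 40^16384 * 40^32768 * 40^65536 * 40^262144 * 40^524288 = 50 (mod 61); answer 50
Step 2: A1 = 50; r = 23; cross terms: (-40*17 - -26*16)=-264, (-26*17 - -7*17)=-323, (-7*23 - -18*17)=145, (-18*16 - -40*23)=632; twice the area = |190| = 190; area = 95; answer 95
Step 3: A2 = 95; threaded value p + q = 96; m = -6; T(2) = 1*(9) + 3*(-6) = -9; iterating: T(2)=-9, T(3)=18, T(4)=-9, T(5)=45, T(6)=18, T(7)=153, T(8)=207, T(9)=666, T(10)=1287, T(11)=3285, T(12)=7146, T(13)=17001, T(14)=38439, T(15)=89442, T(16)=204759, T(17)=473085, T(18)=1087362; answer 1087362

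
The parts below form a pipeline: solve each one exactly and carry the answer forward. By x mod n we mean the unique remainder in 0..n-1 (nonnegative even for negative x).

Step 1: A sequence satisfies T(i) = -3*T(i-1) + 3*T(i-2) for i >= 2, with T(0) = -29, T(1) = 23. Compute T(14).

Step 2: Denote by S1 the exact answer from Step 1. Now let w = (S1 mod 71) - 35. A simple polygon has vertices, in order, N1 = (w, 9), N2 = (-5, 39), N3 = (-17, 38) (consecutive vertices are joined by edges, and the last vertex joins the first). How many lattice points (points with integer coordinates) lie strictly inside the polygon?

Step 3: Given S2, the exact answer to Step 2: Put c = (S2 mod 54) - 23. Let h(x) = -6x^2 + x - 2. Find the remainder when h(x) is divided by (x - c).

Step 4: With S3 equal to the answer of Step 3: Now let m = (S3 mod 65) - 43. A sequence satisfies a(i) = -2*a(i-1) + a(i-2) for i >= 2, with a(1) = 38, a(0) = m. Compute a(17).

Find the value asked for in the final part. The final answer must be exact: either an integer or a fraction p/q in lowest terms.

45548342

Step 1: T(2) = -3*(23) + 3*(-29) = -156; iterating: T(2)=-156, T(3)=537, T(4)=-2079, T(5)=7848, T(6)=-29781, T(7)=112887, T(8)=-428004, T(9)=1622673, T(10)=-6152031, T(11)=23324112, T(12)=-88428429, T(13)=335257623, T(14)=-1271058156; answer -1271058156
Step 2: S1 = -1271058156; w = -3; cross terms: (-3*39 - -5*9)=-72, (-5*38 - -17*39)=473, (-17*9 - -3*38)=-39; twice the area = |362| = 362; area = 181; boundary points = 2 + 1 + 1 = 4; strictly interior points = area - boundary/2 + 1 = 180; answer 180
Step 3: S2 = 180; c = -5; remainder = value at the root: -6*(-5)^2 + 1*(-5)^1 - 2 = (-150) + (-5) + (-2) = -157; answer -157
Step 4: S3 = -157; m = -5; a(2) = -2*(38) + 1*(-5) = -81; iterating: a(2)=-81, a(3)=200, a(4)=-481, a(5)=1162, a(6)=-2805, a(7)=6772, a(8)=-16349, a(9)=39470, a(10)=-95289, a(11)=230048, a(12)=-555385, a(13)=1340818, a(14)=-3237021, a(15)=7814860, a(16)=-18866741, a(17)=45548342; answer 45548342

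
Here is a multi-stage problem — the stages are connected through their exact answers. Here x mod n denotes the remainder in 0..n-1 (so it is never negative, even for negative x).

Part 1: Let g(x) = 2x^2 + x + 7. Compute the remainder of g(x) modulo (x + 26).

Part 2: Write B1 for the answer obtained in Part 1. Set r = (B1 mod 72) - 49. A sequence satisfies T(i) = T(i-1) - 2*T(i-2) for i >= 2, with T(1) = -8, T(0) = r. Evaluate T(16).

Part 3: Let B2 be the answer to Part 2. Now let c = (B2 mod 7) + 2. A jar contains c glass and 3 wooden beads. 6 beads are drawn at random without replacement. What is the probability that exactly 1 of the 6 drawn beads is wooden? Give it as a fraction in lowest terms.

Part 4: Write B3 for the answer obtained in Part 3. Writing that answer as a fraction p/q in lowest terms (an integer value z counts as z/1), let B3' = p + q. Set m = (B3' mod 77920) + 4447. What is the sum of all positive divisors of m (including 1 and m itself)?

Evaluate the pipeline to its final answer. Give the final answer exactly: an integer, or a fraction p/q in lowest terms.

Part 1: remainder = value at the root: 2*(-26)^2 + 1*(-26)^1 + 7 = (1352) + (-26) + (7) = 1333; answer 1333
Part 2: B1 = 1333; r = -12; T(2) = 1*(-8) - 2*(-12) = 16; iterating: T(2)=16, T(3)=32, T(4)=0, T(5)=-64, T(6)=-64, T(7)=64, T(8)=192, T(9)=64, T(10)=-320, T(11)=-448, T(12)=192, T(13)=1088, T(14)=704, T(15)=-1472, T(16)=-2880; answer -2880
Part 3: B2 = -2880; c = 6; total draws C(9,6) = 84; favorable C(3,1)*C(6,5) = 18; P = 3/14; answer 3/14
Part 4: B3 = 3/14; threaded value p + q = 17; m = 4464; 4464 = 2^4 * 3^2 * 31; sigma = (1 + 2 + 4 + 8 + 16) * (1 + 3 + 9) * (1 + 31) = 31 * 13 * 32 = 12896; answer 12896

12896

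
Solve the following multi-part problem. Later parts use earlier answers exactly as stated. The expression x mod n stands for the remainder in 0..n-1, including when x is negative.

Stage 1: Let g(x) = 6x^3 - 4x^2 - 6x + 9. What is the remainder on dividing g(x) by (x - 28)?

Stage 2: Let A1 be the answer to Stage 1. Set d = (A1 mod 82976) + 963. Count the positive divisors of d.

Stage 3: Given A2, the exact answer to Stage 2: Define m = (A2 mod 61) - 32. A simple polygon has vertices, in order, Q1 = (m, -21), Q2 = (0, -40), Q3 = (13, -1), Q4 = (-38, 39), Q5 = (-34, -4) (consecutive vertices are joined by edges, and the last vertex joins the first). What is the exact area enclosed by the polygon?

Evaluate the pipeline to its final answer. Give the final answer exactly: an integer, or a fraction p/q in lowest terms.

3685/2

Stage 1: remainder = value at the root: 6*(28)^3 - 4*(28)^2 - 6*(28)^1 + 9 = (131712) + (-3136) + (-168) + (9) = 128417; answer 128417
Stage 2: A1 = 128417; d = 46404; 46404 = 2^2 * 3^2 * 1289; number of divisors = (2+1) * (2+1) * (1+1) = 18; answer 18
Stage 3: A2 = 18; m = -14; cross terms: (-14*-40 - 0*-21)=560, (0*-1 - 13*-40)=520, (13*39 - -38*-1)=469, (-38*-4 - -34*39)=1478, (-34*-21 - -14*-4)=658; twice the area = |3685| = 3685; area = 3685/2; answer 3685/2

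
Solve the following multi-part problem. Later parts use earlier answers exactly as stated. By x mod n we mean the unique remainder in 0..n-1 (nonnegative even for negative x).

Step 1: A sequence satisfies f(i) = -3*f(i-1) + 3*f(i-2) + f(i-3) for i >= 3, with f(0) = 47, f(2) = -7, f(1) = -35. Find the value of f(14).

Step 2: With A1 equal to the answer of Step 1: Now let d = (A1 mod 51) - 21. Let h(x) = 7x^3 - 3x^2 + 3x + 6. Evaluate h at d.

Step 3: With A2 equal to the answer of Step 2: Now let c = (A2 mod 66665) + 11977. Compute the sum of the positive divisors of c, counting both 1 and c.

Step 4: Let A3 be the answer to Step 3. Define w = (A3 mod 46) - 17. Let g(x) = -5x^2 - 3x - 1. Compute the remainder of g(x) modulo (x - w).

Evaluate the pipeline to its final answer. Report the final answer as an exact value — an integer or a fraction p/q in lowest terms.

Step 1: f(3) = -3*(-7) + 3*(-35) + 1*(47) = -37; iterating: f(3)=-37, f(4)=55, f(5)=-283, f(6)=977, f(7)=-3725, f(8)=13823, f(9)=-51667, f(10)=192745, f(11)=-719413, f(12)=2684807, f(13)=-10019915, f(14)=37394753; answer 37394753
Step 2: A1 = 37394753; d = 2; 7*(2)^3 - 3*(2)^2 + 3*(2)^1 + 6 = (56) + (-12) + (6) + (6) = 56; answer 56
Step 3: A2 = 56; c = 12033; 12033 = 3^2 * 7 * 191; sigma = (1 + 3 + 9) * (1 + 7) * (1 + 191) = 13 * 8 * 192 = 19968; answer 19968
Step 4: A3 = 19968; w = -13; remainder = value at the root: -5*(-13)^2 - 3*(-13)^1 - 1 = (-845) + (39) + (-1) = -807; answer -807

-807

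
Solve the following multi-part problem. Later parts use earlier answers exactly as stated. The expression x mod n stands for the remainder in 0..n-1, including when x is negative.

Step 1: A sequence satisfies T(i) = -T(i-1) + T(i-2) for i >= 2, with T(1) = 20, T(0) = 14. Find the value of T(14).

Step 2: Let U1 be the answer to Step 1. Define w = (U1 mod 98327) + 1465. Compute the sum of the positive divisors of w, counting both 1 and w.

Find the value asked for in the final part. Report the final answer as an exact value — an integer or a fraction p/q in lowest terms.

191040

Step 1: T(2) = -1*(20) + 1*(14) = -6; iterating: T(2)=-6, T(3)=26, T(4)=-32, T(5)=58, T(6)=-90, T(7)=148, T(8)=-238, T(9)=386, T(10)=-624, T(11)=1010, T(12)=-1634, T(13)=2644, T(14)=-4278; answer -4278
Step 2: U1 = -4278; w = 95514; 95514 = 2 * 3 * 15919; sigma = (1 + 2) * (1 + 3) * (1 + 15919) = 3 * 4 * 15920 = 191040; answer 191040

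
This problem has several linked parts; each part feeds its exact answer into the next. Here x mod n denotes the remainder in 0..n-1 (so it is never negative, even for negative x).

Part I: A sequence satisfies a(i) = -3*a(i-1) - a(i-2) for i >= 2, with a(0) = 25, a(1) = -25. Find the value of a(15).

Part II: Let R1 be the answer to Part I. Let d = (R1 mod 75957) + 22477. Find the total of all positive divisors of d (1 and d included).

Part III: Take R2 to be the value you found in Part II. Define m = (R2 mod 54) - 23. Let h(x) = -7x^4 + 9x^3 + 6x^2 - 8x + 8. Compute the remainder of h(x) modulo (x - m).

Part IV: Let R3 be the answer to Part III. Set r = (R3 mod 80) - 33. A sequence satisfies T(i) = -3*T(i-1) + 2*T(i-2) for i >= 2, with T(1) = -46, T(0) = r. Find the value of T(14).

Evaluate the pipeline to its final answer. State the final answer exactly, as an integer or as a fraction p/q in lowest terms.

467161916

Part I: a(2) = -3*(-25) - 1*(25) = 50; iterating: a(2)=50, a(3)=-125, a(4)=325, a(5)=-850, a(6)=2225, a(7)=-5825, a(8)=15250, a(9)=-39925, a(10)=104525, a(11)=-273650, a(12)=716425, a(13)=-1875625, a(14)=4910450, a(15)=-12855725; answer -12855725
Part II: R1 = -12855725; d = 79442; 79442 = 2 * 11 * 23 * 157; sigma = (1 + 2) * (1 + 11) * (1 + 23) * (1 + 157) = 3 * 12 * 24 * 158 = 136512; answer 136512
Part III: R2 = 136512; m = -23; remainder = value at the root: -7*(-23)^4 + 9*(-23)^3 + 6*(-23)^2 - 8*(-23)^1 + 8 = (-1958887) + (-109503) + (3174) + (184) + (8) = -2065024; answer -2065024
Part IV: R3 = -2065024; r = -17; T(2) = -3*(-46) + 2*(-17) = 104; iterating: T(2)=104, T(3)=-404, T(4)=1420, T(5)=-5068, T(6)=18044, T(7)=-64268, T(8)=228892, T(9)=-815212, T(10)=2903420, T(11)=-10340684, T(12)=36828892, T(13)=-131168044, T(14)=467161916; answer 467161916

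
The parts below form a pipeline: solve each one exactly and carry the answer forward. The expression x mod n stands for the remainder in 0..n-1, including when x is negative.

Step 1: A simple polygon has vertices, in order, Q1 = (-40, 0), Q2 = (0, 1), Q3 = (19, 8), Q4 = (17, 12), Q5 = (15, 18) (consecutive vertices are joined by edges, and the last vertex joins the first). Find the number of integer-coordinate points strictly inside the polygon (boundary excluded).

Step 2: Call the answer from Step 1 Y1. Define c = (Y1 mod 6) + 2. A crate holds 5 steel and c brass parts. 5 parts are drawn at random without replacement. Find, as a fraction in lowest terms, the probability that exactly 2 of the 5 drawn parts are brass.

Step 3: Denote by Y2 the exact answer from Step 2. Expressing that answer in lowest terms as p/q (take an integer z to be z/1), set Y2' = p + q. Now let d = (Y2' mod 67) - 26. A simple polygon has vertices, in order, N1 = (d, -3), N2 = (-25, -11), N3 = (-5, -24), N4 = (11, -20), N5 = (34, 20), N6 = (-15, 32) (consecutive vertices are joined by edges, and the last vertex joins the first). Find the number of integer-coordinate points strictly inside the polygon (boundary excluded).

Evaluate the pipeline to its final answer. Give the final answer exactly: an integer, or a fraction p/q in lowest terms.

Step 1: cross terms: (-40*1 - 0*0)=-40, (0*8 - 19*1)=-19, (19*12 - 17*8)=92, (17*18 - 15*12)=126, (15*0 - -40*18)=720; twice the area = |879| = 879; area = 879/2; boundary points = 1 + 1 + 2 + 2 + 1 = 7; strictly interior points = area - boundary/2 + 1 = 437; answer 437
Step 2: Y1 = 437; c = 7; total draws C(12,5) = 792; favorable C(7,2)*C(5,3) = 210; P = 35/132; answer 35/132
Step 3: Y2 = 35/132; threaded value p + q = 167; d = 7; cross terms: (7*-11 - -25*-3)=-152, (-25*-24 - -5*-11)=545, (-5*-20 - 11*-24)=364, (11*20 - 34*-20)=900, (34*32 - -15*20)=1388, (-15*-3 - 7*32)=-179; twice the area = |2866| = 2866; area = 1433; boundary points = 8 + 1 + 4 + 1 + 1 + 1 = 16; strictly interior points = area - boundary/2 + 1 = 1426; answer 1426

1426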